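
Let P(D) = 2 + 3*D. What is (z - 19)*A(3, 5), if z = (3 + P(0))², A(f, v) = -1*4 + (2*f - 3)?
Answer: -6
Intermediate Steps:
A(f, v) = -7 + 2*f (A(f, v) = -4 + (-3 + 2*f) = -7 + 2*f)
z = 25 (z = (3 + (2 + 3*0))² = (3 + (2 + 0))² = (3 + 2)² = 5² = 25)
(z - 19)*A(3, 5) = (25 - 19)*(-7 + 2*3) = 6*(-7 + 6) = 6*(-1) = -6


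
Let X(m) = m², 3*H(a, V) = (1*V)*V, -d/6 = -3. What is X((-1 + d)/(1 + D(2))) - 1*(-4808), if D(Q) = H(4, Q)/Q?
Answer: 122801/25 ≈ 4912.0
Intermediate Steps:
d = 18 (d = -6*(-3) = 18)
H(a, V) = V²/3 (H(a, V) = ((1*V)*V)/3 = (V*V)/3 = V²/3)
D(Q) = Q/3 (D(Q) = (Q²/3)/Q = Q/3)
X((-1 + d)/(1 + D(2))) - 1*(-4808) = ((-1 + 18)/(1 + (⅓)*2))² - 1*(-4808) = (17/(1 + ⅔))² + 4808 = (17/(5/3))² + 4808 = (17*(⅗))² + 4808 = (51/5)² + 4808 = 2601/25 + 4808 = 122801/25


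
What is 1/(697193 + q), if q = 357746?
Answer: 1/1054939 ≈ 9.4792e-7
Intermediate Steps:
1/(697193 + q) = 1/(697193 + 357746) = 1/1054939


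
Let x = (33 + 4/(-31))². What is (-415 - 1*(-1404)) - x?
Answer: -87932/961 ≈ -91.500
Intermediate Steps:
x = 1038361/961 (x = (33 + 4*(-1/31))² = (33 - 4/31)² = (1019/31)² = 1038361/961 ≈ 1080.5)
(-415 - 1*(-1404)) - x = (-415 - 1*(-1404)) - 1*1038361/961 = (-415 + 1404) - 1038361/961 = 989 - 1038361/961 = -87932/961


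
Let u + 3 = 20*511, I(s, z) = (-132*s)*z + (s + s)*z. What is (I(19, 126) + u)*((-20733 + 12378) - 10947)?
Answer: 5809959906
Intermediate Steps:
I(s, z) = -130*s*z (I(s, z) = -132*s*z + (2*s)*z = -132*s*z + 2*s*z = -130*s*z)
u = 10217 (u = -3 + 20*511 = -3 + 10220 = 10217)
(I(19, 126) + u)*((-20733 + 12378) - 10947) = (-130*19*126 + 10217)*((-20733 + 12378) - 10947) = (-311220 + 10217)*(-8355 - 10947) = -301003*(-19302) = 5809959906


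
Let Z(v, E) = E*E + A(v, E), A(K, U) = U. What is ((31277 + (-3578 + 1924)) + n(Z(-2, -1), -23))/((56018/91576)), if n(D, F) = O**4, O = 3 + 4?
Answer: 1466314912/28009 ≈ 52352.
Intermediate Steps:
Z(v, E) = E + E**2 (Z(v, E) = E*E + E = E**2 + E = E + E**2)
O = 7
n(D, F) = 2401 (n(D, F) = 7**4 = 2401)
((31277 + (-3578 + 1924)) + n(Z(-2, -1), -23))/((56018/91576)) = ((31277 + (-3578 + 1924)) + 2401)/((56018/91576)) = ((31277 - 1654) + 2401)/((56018*(1/91576))) = (29623 + 2401)/(28009/45788) = 32024*(45788/28009) = 1466314912/28009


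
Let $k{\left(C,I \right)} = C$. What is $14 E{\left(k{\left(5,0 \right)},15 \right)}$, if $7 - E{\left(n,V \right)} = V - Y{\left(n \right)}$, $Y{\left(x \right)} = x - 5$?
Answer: $-112$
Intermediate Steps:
$Y{\left(x \right)} = -5 + x$ ($Y{\left(x \right)} = x - 5 = -5 + x$)
$E{\left(n,V \right)} = 2 + n - V$ ($E{\left(n,V \right)} = 7 - \left(V - \left(-5 + n\right)\right) = 7 - \left(5 + V - n\right) = 2 + n - V$)
$14 E{\left(k{\left(5,0 \right)},15 \right)} = 14 \left(2 + 5 - 15\right) = 14 \left(-8\right) = -112$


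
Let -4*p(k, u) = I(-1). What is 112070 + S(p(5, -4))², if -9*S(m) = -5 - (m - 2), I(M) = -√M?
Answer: 145242863/1296 + I/54 ≈ 1.1207e+5 + 0.018519*I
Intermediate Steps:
p(k, u) = I/4 (p(k, u) = -(-1)*√(-1)/4 = -(-1)*I/4 = I/4)
S(m) = ⅓ + m/9 (S(m) = -(-5 - (m - 2))/9 = -(-5 - (-2 + m))/9 = -(-5 + (2 - m))/9 = -(-3 - m)/9 = ⅓ + m/9)
112070 + S(p(5, -4))² = 112070 + (⅓ + (I/4)/9)² = 112070 + (⅓ + I/36)²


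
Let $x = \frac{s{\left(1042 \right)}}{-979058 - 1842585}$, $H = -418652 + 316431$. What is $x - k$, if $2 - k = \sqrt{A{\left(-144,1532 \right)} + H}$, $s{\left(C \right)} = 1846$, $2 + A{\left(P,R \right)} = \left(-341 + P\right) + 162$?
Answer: $- \frac{5645132}{2821643} + 9 i \sqrt{1266} \approx -2.0007 + 320.23 i$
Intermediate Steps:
$A{\left(P,R \right)} = -181 + P$ ($A{\left(P,R \right)} = -2 + \left(\left(-341 + P\right) + 162\right) = -2 + \left(-179 + P\right) = -181 + P$)
$H = -102221$
$k = 2 - 9 i \sqrt{1266}$ ($k = 2 - \sqrt{\left(-181 - 144\right) - 102221} = 2 - \sqrt{-325 - 102221} = 2 - \sqrt{-102546} = 2 - 9 i \sqrt{1266} \approx 2.0 - 320.23 i$)
$x = - \frac{1846}{2821643}$ ($x = \frac{1846}{-979058 - 1842585} = \frac{1846}{-2821643} = 1846 \left(- \frac{1}{2821643}\right) = - \frac{1846}{2821643} \approx -0.00065423$)
$x - k = - \frac{1846}{2821643} - \left(2 - 9 i \sqrt{1266}\right) = - \frac{5645132}{2821643} + 9 i \sqrt{1266}$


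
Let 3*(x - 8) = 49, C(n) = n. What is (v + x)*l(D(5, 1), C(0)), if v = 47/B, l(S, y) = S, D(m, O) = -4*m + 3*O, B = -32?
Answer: -37315/96 ≈ -388.70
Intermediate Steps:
v = -47/32 (v = 47/(-32) = 47*(-1/32) = -47/32 ≈ -1.4688)
x = 73/3 (x = 8 + (⅓)*49 = 8 + 49/3 = 73/3 ≈ 24.333)
(v + x)*l(D(5, 1), C(0)) = (-47/32 + 73/3)*(-4*5 + 3*1) = 2195*(-20 + 3)/96 = (2195/96)*(-17) = -37315/96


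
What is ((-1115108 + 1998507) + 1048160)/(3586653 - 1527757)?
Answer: 275937/294128 ≈ 0.93815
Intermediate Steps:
((-1115108 + 1998507) + 1048160)/(3586653 - 1527757) = (883399 + 1048160)/2058896 = 1931559*(1/2058896) = 275937/294128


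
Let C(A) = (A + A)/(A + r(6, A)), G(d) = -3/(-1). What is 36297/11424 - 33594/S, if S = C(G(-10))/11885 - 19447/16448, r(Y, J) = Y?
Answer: 75031003455981891/2640276377312 ≈ 28418.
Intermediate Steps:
G(d) = 3 (G(d) = -3*(-1) = 3)
C(A) = 2*A/(6 + A) (C(A) = (A + A)/(A + 6) = (2*A)/(6 + A) = 2*A/(6 + A))
S = -693349889/586453440 (S = (2*3/(6 + 3))/11885 - 19447/16448 = (2*3/9)*(1/11885) - 19447*1/16448 = (2*3*(⅑))*(1/11885) - 19447/16448 = (⅔)*(1/11885) - 19447/16448 = 2/35655 - 19447/16448 = -693349889/586453440 ≈ -1.1823)
36297/11424 - 33594/S = 36297/11424 - 33594/(-693349889/586453440) = 36297*(1/11424) - 33594*(-586453440/693349889) = 12099/3808 + 19701316863360/693349889 = 75031003455981891/2640276377312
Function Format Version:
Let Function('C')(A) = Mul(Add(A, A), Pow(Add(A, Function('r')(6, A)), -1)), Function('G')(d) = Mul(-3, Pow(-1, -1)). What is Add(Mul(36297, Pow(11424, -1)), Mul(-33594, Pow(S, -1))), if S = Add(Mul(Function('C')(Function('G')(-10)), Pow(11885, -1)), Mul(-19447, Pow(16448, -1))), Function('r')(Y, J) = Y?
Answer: Rational(75031003455981891, 2640276377312) ≈ 28418.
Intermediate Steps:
Function('G')(d) = 3 (Function('G')(d) = Mul(-3, -1) = 3)
Function('C')(A) = Mul(2, A, Pow(Add(6, A), -1)) (Function('C')(A) = Mul(Add(A, A), Pow(Add(A, 6), -1)) = Mul(Mul(2, A), Pow(Add(6, A), -1)) = Mul(2, A, Pow(Add(6, A), -1)))
S = Rational(-693349889, 586453440) (S = Add(Mul(Mul(2, 3, Pow(Add(6, 3), -1)), Pow(11885, -1)), Mul(-19447, Pow(16448, -1))) = Add(Mul(Mul(2, 3, Pow(9, -1)), Rational(1, 11885)), Mul(-19447, Rational(1, 16448))) = Add(Mul(Mul(2, 3, Rational(1, 9)), Rational(1, 11885)), Rational(-19447, 16448)) = Add(Mul(Rational(2, 3), Rational(1, 11885)), Rational(-19447, 16448)) = Add(Rational(2, 35655), Rational(-19447, 16448)) = Rational(-693349889, 586453440) ≈ -1.1823)
Add(Mul(36297, Pow(11424, -1)), Mul(-33594, Pow(S, -1))) = Add(Mul(36297, Pow(11424, -1)), Mul(-33594, Pow(Rational(-693349889, 586453440), -1))) = Add(Mul(36297, Rational(1, 11424)), Mul(-33594, Rational(-586453440, 693349889))) = Add(Rational(12099, 3808), Rational(19701316863360, 693349889)) = Rational(75031003455981891, 2640276377312)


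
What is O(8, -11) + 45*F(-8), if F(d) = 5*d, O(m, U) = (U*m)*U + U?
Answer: -843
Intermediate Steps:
O(m, U) = U + m*U² (O(m, U) = m*U² + U = U + m*U²)
O(8, -11) + 45*F(-8) = -11*(1 - 11*8) + 45*(5*(-8)) = -11*(1 - 88) + 45*(-40) = -11*(-87) - 1800 = 957 - 1800 = -843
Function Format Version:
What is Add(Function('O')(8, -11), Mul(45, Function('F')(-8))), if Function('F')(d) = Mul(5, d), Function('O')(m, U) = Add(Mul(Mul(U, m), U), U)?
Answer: -843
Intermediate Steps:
Function('O')(m, U) = Add(U, Mul(m, Pow(U, 2))) (Function('O')(m, U) = Add(Mul(m, Pow(U, 2)), U) = Add(U, Mul(m, Pow(U, 2))))
Add(Function('O')(8, -11), Mul(45, Function('F')(-8))) = Add(Mul(-11, Add(1, Mul(-11, 8))), Mul(45, Mul(5, -8))) = Add(Mul(-11, Add(1, -88)), Mul(45, -40)) = Add(Mul(-11, -87), -1800) = Add(957, -1800) = -843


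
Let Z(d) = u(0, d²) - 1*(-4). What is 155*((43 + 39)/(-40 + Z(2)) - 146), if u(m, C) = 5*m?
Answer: -413695/18 ≈ -22983.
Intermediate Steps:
Z(d) = 4 (Z(d) = 5*0 - 1*(-4) = 0 + 4 = 4)
155*((43 + 39)/(-40 + Z(2)) - 146) = 155*((43 + 39)/(-40 + 4) - 146) = 155*(82/(-36) - 146) = 155*(82*(-1/36) - 146) = 155*(-41/18 - 146) = 155*(-2669/18) = -413695/18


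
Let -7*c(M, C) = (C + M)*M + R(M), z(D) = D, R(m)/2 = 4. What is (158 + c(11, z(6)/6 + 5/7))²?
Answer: 44983849/2401 ≈ 18735.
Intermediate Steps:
R(m) = 8 (R(m) = 2*4 = 8)
c(M, C) = -8/7 - M*(C + M)/7 (c(M, C) = -((C + M)*M + 8)/7 = -(M*(C + M) + 8)/7 = -(8 + M*(C + M))/7 = -8/7 - M*(C + M)/7)
(158 + c(11, z(6)/6 + 5/7))² = (158 + (-8/7 - ⅐*11² - ⅐*(6/6 + 5/7)*11))² = (158 + (-8/7 - ⅐*121 - ⅐*(6*(⅙) + 5*(⅐))*11))² = (158 + (-8/7 - 121/7 - ⅐*(1 + 5/7)*11))² = (158 + (-8/7 - 121/7 - ⅐*12/7*11))² = (158 + (-8/7 - 121/7 - 132/49))² = (158 - 1035/49)² = (6707/49)² = 44983849/2401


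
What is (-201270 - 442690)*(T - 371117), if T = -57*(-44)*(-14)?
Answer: 261595226840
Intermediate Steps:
T = -35112 (T = 2508*(-14) = -35112)
(-201270 - 442690)*(T - 371117) = (-201270 - 442690)*(-35112 - 371117) = -643960*(-406229) = 261595226840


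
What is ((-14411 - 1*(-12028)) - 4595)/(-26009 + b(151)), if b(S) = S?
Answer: 3489/12929 ≈ 0.26986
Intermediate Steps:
((-14411 - 1*(-12028)) - 4595)/(-26009 + b(151)) = ((-14411 - 1*(-12028)) - 4595)/(-26009 + 151) = ((-14411 + 12028) - 4595)/(-25858) = (-2383 - 4595)*(-1/25858) = -6978*(-1/25858) = 3489/12929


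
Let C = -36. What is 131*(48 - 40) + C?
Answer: 1012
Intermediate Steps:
131*(48 - 40) + C = 131*(48 - 40) - 36 = 131*8 - 36 = 1048 - 36 = 1012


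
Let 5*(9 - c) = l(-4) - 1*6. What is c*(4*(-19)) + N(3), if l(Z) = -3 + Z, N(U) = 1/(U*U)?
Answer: -39667/45 ≈ -881.49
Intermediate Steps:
N(U) = U⁻²
c = 58/5 (c = 9 - ((-3 - 4) - 1*6)/5 = 9 - (-7 - 6)/5 = 9 - ⅕*(-13) = 9 + 13/5 = 58/5 ≈ 11.600)
c*(4*(-19)) + N(3) = 58*(4*(-19))/5 + 3⁻² = (58/5)*(-76) + ⅑ = -4408/5 + ⅑ = -39667/45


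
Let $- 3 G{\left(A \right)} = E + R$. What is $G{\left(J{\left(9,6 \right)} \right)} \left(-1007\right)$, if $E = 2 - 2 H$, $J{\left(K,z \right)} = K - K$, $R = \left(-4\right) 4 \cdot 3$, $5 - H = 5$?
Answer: $- \frac{46322}{3} \approx -15441.0$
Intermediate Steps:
$H = 0$ ($H = 5 - 5 = 0$)
$R = -48$ ($R = \left(-16\right) 3 = -48$)
$J{\left(K,z \right)} = 0$
$E = 2$ ($E = 2 - 0 = 2 + 0 = 2$)
$G{\left(A \right)} = \frac{46}{3}$ ($G{\left(A \right)} = - \frac{2 - 48}{3} = \left(- \frac{1}{3}\right) \left(-46\right) = \frac{46}{3}$)
$G{\left(J{\left(9,6 \right)} \right)} \left(-1007\right) = \frac{46}{3} \left(-1007\right) = - \frac{46322}{3}$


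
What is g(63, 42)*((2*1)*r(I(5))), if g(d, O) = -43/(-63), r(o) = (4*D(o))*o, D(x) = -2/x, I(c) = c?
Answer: -688/63 ≈ -10.921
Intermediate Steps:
r(o) = -8 (r(o) = (4*(-2/o))*o = (-8/o)*o = -8)
g(d, O) = 43/63 (g(d, O) = -43*(-1/63) = 43/63)
g(63, 42)*((2*1)*r(I(5))) = 43*((2*1)*(-8))/63 = 43*(2*(-8))/63 = (43/63)*(-16) = -688/63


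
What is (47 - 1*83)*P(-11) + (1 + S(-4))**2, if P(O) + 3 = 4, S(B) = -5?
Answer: -20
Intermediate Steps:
P(O) = 1 (P(O) = -3 + 4 = 1)
(47 - 1*83)*P(-11) + (1 + S(-4))**2 = (47 - 1*83)*1 + (1 - 5)**2 = (47 - 83)*1 + (-4)**2 = -36*1 + 16 = -36 + 16 = -20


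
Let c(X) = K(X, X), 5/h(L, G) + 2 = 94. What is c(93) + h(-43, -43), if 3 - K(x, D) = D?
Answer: -8275/92 ≈ -89.946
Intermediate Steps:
K(x, D) = 3 - D
h(L, G) = 5/92 (h(L, G) = 5/(-2 + 94) = 5/92)
c(X) = 3 - X
c(93) + h(-43, -43) = (3 - 1*93) + 5/92 = (3 - 93) + 5/92 = -90 + 5/92 = -8275/92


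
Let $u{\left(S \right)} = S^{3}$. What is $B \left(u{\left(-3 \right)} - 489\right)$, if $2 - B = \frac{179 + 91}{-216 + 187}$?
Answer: $- \frac{169248}{29} \approx -5836.1$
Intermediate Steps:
$B = \frac{328}{29}$ ($B = 2 - \frac{179 + 91}{-216 + 187} = 2 - \frac{270}{-29} = 2 - 270 \left(- \frac{1}{29}\right) = 2 - - \frac{270}{29} = 2 + \frac{270}{29} = \frac{328}{29} \approx 11.31$)
$B \left(u{\left(-3 \right)} - 489\right) = \frac{328 \left(\left(-3\right)^{3} - 489\right)}{29} = \frac{328 \left(-27 - 489\right)}{29} = \frac{328}{29} \left(-516\right) = - \frac{169248}{29}$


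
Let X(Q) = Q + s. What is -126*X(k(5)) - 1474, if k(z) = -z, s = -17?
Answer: 1298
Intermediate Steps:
X(Q) = -17 + Q (X(Q) = Q - 17 = -17 + Q)
-126*X(k(5)) - 1474 = -126*(-17 - 1*5) - 1474 = -126*(-17 - 5) - 1474 = -126*(-22) - 1474 = 2772 - 1474 = 1298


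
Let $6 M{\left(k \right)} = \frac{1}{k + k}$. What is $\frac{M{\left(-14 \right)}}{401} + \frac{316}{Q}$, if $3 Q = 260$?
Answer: $\frac{15966151}{4378920} \approx 3.6461$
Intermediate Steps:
$M{\left(k \right)} = \frac{1}{12 k}$ ($M{\left(k \right)} = \frac{1}{6 \left(k + k\right)} = \frac{1}{6 \cdot 2 k} = \frac{\frac{1}{2} \frac{1}{k}}{6} = \frac{1}{12 k}$)
$Q = \frac{260}{3}$ ($Q = \frac{1}{3} \cdot 260 = \frac{260}{3} \approx 86.667$)
$\frac{M{\left(-14 \right)}}{401} + \frac{316}{Q} = \frac{\frac{1}{12} \frac{1}{-14}}{401} + \frac{316}{\frac{260}{3}} = \frac{1}{12} \left(- \frac{1}{14}\right) \frac{1}{401} + 316 \cdot \frac{3}{260} = \left(- \frac{1}{168}\right) \frac{1}{401} + \frac{237}{65} = - \frac{1}{67368} + \frac{237}{65} = \frac{15966151}{4378920}$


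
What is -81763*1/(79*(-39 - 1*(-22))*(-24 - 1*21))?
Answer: -81763/60435 ≈ -1.3529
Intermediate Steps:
-81763*1/(79*(-39 - 1*(-22))*(-24 - 1*21)) = -81763*1/(79*(-39 + 22)*(-24 - 21)) = -81763/(-17*79*(-45)) = -81763/((-1343*(-45))) = -81763/60435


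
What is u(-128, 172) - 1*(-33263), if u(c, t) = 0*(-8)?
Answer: 33263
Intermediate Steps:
u(c, t) = 0
u(-128, 172) - 1*(-33263) = 0 - 1*(-33263) = 0 + 33263 = 33263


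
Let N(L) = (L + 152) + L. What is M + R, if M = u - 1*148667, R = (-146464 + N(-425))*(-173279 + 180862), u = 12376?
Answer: -1116065737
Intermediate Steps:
N(L) = 152 + 2*L (N(L) = (152 + L) + L = 152 + 2*L)
R = -1115929446 (R = (-146464 + (152 + 2*(-425)))*(-173279 + 180862) = (-146464 + (152 - 850))*7583 = (-146464 - 698)*7583 = -147162*7583 = -1115929446)
M = -136291 (M = 12376 - 1*148667 = 12376 - 148667 = -136291)
M + R = -136291 - 1115929446 = -1116065737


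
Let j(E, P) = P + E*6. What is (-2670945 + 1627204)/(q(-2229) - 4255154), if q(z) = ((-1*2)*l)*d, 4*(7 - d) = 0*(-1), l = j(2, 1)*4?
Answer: 1043741/4255882 ≈ 0.24525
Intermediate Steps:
j(E, P) = P + 6*E
l = 52 (l = (1 + 6*2)*4 = (1 + 12)*4 = 13*4 = 52)
d = 7 (d = 7 - 0*(-1) = 7 - ¼*0 = 7 + 0 = 7)
q(z) = -728 (q(z) = (-1*2*52)*7 = -2*52*7 = -104*7 = -728)
(-2670945 + 1627204)/(q(-2229) - 4255154) = (-2670945 + 1627204)/(-728 - 4255154) = -1043741/(-4255882) = -1043741*(-1/4255882) = 1043741/4255882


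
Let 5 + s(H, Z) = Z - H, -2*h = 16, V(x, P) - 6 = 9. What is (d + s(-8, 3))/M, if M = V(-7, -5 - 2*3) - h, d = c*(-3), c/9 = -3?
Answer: 87/23 ≈ 3.7826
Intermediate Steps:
V(x, P) = 15 (V(x, P) = 6 + 9 = 15)
h = -8 (h = -½*16 = -8)
c = -27 (c = 9*(-3) = -27)
d = 81 (d = -27*(-3) = 81)
s(H, Z) = -5 + Z - H (s(H, Z) = -5 + (Z - H) = -5 + Z - H)
M = 23 (M = 15 - 1*(-8) = 15 + 8 = 23)
(d + s(-8, 3))/M = (81 + (-5 + 3 - 1*(-8)))/23 = (81 + (-5 + 3 + 8))*(1/23) = (81 + 6)*(1/23) = 87*(1/23) = 87/23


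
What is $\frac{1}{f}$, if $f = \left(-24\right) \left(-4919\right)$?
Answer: $\frac{1}{118056} \approx 8.4706 \cdot 10^{-6}$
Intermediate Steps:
$f = 118056$
$\frac{1}{f} = \frac{1}{118056}$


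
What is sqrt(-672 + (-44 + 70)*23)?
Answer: I*sqrt(74) ≈ 8.6023*I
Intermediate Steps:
sqrt(-672 + (-44 + 70)*23) = sqrt(-672 + 26*23) = sqrt(-672 + 598) = sqrt(-74) = I*sqrt(74)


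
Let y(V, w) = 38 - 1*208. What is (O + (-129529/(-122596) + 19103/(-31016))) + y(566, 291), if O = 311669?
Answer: 296114291386635/950609384 ≈ 3.1150e+5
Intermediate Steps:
y(V, w) = -170 (y(V, w) = 38 - 208 = -170)
(O + (-129529/(-122596) + 19103/(-31016))) + y(566, 291) = (311669 + (-129529/(-122596) + 19103/(-31016))) - 170 = (311669 + (-129529*(-1/122596) + 19103*(-1/31016))) - 170 = (311669 + (129529/122596 - 19103/31016)) - 170 = (311669 + 418880019/950609384) - 170 = 296275894981915/950609384 - 170 = 296114291386635/950609384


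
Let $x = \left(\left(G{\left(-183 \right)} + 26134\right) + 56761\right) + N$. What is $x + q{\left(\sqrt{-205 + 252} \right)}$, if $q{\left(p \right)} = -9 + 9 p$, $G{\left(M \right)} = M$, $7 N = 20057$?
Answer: $\frac{598978}{7} + 9 \sqrt{47} \approx 85630.0$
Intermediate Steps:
$N = \frac{20057}{7}$ ($N = \frac{1}{7} \cdot 20057 = \frac{20057}{7} \approx 2865.3$)
$x = \frac{599041}{7}$ ($x = \left(\left(-183 + 26134\right) + 56761\right) + \frac{20057}{7} = \left(25951 + 56761\right) + \frac{20057}{7} = 82712 + \frac{20057}{7} = \frac{599041}{7} \approx 85577.0$)
$x + q{\left(\sqrt{-205 + 252} \right)} = \frac{599041}{7} - \left(9 - 9 \sqrt{-205 + 252}\right) = \frac{599041}{7} - \left(9 - 9 \sqrt{47}\right) = \frac{598978}{7} + 9 \sqrt{47}$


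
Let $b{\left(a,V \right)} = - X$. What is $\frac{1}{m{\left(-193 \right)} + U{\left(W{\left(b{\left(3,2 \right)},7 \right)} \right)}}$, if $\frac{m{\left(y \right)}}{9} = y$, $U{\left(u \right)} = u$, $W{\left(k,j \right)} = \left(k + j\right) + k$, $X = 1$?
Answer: $- \frac{1}{1732} \approx -0.00057737$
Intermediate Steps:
$b{\left(a,V \right)} = -1$ ($b{\left(a,V \right)} = \left(-1\right) 1 = -1$)
$W{\left(k,j \right)} = j + 2 k$ ($W{\left(k,j \right)} = \left(j + k\right) + k = j + 2 k$)
$m{\left(y \right)} = 9 y$
$\frac{1}{m{\left(-193 \right)} + U{\left(W{\left(b{\left(3,2 \right)},7 \right)} \right)}} = \frac{1}{9 \left(-193\right) + \left(7 + 2 \left(-1\right)\right)} = \frac{1}{-1737 + \left(7 - 2\right)} = \frac{1}{-1737 + 5} = \frac{1}{-1732} = - \frac{1}{1732}$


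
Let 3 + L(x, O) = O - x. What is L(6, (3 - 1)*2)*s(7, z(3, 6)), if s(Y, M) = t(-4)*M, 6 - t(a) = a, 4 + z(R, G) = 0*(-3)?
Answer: 200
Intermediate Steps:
z(R, G) = -4 (z(R, G) = -4 + 0*(-3) = -4 + 0 = -4)
t(a) = 6 - a
s(Y, M) = 10*M (s(Y, M) = (6 - 1*(-4))*M = (6 + 4)*M = 10*M)
L(x, O) = -3 + O - x (L(x, O) = -3 + (O - x) = -3 + O - x)
L(6, (3 - 1)*2)*s(7, z(3, 6)) = (-3 + (3 - 1)*2 - 1*6)*(10*(-4)) = (-3 + 2*2 - 6)*(-40) = (-3 + 4 - 6)*(-40) = -5*(-40) = 200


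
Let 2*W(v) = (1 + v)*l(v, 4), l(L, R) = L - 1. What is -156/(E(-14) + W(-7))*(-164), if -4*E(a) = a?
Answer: 51168/55 ≈ 930.33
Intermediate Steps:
l(L, R) = -1 + L
E(a) = -a/4
W(v) = (1 + v)*(-1 + v)/2 (W(v) = ((1 + v)*(-1 + v))/2 = (1 + v)*(-1 + v)/2)
-156/(E(-14) + W(-7))*(-164) = -156/(-1/4*(-14) + (-1/2 + (1/2)*(-7)**2))*(-164) = -156/(7/2 + (-1/2 + (1/2)*49))*(-164) = -156/(7/2 + (-1/2 + 49/2))*(-164) = -156/(7/2 + 24)*(-164) = -156/55/2*(-164) = -156*2/55*(-164) = -312/55*(-164) = 51168/55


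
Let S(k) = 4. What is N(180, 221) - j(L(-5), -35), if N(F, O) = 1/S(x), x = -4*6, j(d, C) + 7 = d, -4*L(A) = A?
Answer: 6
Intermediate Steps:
L(A) = -A/4
j(d, C) = -7 + d
x = -24
N(F, O) = ¼ (N(F, O) = 1/4 = ¼)
N(180, 221) - j(L(-5), -35) = ¼ - (-7 - ¼*(-5)) = ¼ - (-7 + 5/4) = ¼ - 1*(-23/4) = ¼ + 23/4 = 6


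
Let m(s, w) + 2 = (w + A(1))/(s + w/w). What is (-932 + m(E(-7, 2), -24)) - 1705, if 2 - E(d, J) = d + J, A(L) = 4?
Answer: -5283/2 ≈ -2641.5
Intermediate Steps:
E(d, J) = 2 - J - d (E(d, J) = 2 - (d + J) = 2 - (J + d) = 2 + (-J - d) = 2 - J - d)
m(s, w) = -2 + (4 + w)/(1 + s) (m(s, w) = -2 + (w + 4)/(s + w/w) = -2 + (4 + w)/(s + 1) = -2 + (4 + w)/(1 + s))
(-932 + m(E(-7, 2), -24)) - 1705 = (-932 + (2 - 24 - 2*(2 - 1*2 - 1*(-7)))/(1 + (2 - 1*2 - 1*(-7)))) - 1705 = (-932 + (2 - 24 - 2*(2 - 2 + 7))/(1 + (2 - 2 + 7))) - 1705 = (-932 + (2 - 24 - 2*7)/(1 + 7)) - 1705 = (-932 + (2 - 24 - 14)/8) - 1705 = (-932 + (⅛)*(-36)) - 1705 = (-932 - 9/2) - 1705 = -1873/2 - 1705 = -5283/2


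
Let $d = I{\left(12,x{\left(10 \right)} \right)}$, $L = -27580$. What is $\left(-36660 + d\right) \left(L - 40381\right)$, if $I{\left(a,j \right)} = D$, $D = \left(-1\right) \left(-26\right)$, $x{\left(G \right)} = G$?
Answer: $2489683274$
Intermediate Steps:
$D = 26$
$I{\left(a,j \right)} = 26$
$d = 26$
$\left(-36660 + d\right) \left(L - 40381\right) = \left(-36660 + 26\right) \left(-27580 - 40381\right) = \left(-36634\right) \left(-67961\right) = 2489683274$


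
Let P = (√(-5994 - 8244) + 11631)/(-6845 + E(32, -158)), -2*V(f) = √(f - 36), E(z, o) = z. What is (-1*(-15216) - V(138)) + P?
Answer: 34551659/2271 + √102/2 - I*√1582/2271 ≈ 15219.0 - 0.017514*I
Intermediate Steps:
V(f) = -√(-36 + f)/2 (V(f) = -√(f - 36)/2 = -√(-36 + f)/2)
P = -3877/2271 - I*√1582/2271 (P = (√(-5994 - 8244) + 11631)/(-6845 + 32) = (√(-14238) + 11631)/(-6813) = (3*I*√1582 + 11631)*(-1/6813) = (11631 + 3*I*√1582)*(-1/6813) = -3877/2271 - I*√1582/2271 ≈ -1.7072 - 0.017514*I)
(-1*(-15216) - V(138)) + P = (-1*(-15216) - (-1)*√(-36 + 138)/2) + (-3877/2271 - I*√1582/2271) = (15216 - (-1)*√102/2) + (-3877/2271 - I*√1582/2271) = (15216 + √102/2) + (-3877/2271 - I*√1582/2271) = 34551659/2271 + √102/2 - I*√1582/2271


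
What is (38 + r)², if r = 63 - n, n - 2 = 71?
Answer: 784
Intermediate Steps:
n = 73 (n = 2 + 71 = 73)
r = -10 (r = 63 - 1*73 = 63 - 73 = -10)
(38 + r)² = (38 - 10)² = 28² = 784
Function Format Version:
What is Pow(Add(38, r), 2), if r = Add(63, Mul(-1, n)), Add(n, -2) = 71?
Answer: 784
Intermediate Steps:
n = 73 (n = Add(2, 71) = 73)
r = -10 (r = Add(63, Mul(-1, 73)) = Add(63, -73) = -10)
Pow(Add(38, r), 2) = Pow(Add(38, -10), 2) = Pow(28, 2) = 784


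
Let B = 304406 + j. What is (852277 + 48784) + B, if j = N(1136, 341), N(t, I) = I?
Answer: 1205808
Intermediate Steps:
j = 341
B = 304747 (B = 304406 + 341 = 304747)
(852277 + 48784) + B = (852277 + 48784) + 304747 = 901061 + 304747 = 1205808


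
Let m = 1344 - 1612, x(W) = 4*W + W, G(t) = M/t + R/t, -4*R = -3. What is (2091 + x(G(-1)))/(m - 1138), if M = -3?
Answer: -8409/5624 ≈ -1.4952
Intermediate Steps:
R = 3/4 (R = -1/4*(-3) = 3/4 ≈ 0.75000)
G(t) = -9/(4*t) (G(t) = -3/t + 3/(4*t) = -9/(4*t))
x(W) = 5*W
m = -268
(2091 + x(G(-1)))/(m - 1138) = (2091 + 5*(-9/4/(-1)))/(-268 - 1138) = (2091 + 5*(-9/4*(-1)))/(-1406) = (2091 + 5*(9/4))*(-1/1406) = (2091 + 45/4)*(-1/1406) = (8409/4)*(-1/1406) = -8409/5624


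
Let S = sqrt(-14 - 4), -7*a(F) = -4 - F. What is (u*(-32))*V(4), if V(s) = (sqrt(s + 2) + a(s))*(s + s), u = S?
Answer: I*sqrt(2)*(-6144/7 - 768*sqrt(6)) ≈ -3901.7*I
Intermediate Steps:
a(F) = 4/7 + F/7 (a(F) = -(-4 - F)/7 = 4/7 + F/7)
S = 3*I*sqrt(2) (S = sqrt(-18) = 3*I*sqrt(2) ≈ 4.2426*I)
u = 3*I*sqrt(2) ≈ 4.2426*I
V(s) = 2*s*(4/7 + sqrt(2 + s) + s/7) (V(s) = (sqrt(s + 2) + (4/7 + s/7))*(s + s) = (sqrt(2 + s) + (4/7 + s/7))*(2*s) = (4/7 + sqrt(2 + s) + s/7)*(2*s) = 2*s*(4/7 + sqrt(2 + s) + s/7))
(u*(-32))*V(4) = ((3*I*sqrt(2))*(-32))*((2/7)*4*(4 + 4 + 7*sqrt(2 + 4))) = (-96*I*sqrt(2))*((2/7)*4*(4 + 4 + 7*sqrt(6))) = (-96*I*sqrt(2))*((2/7)*4*(8 + 7*sqrt(6))) = (-96*I*sqrt(2))*(64/7 + 8*sqrt(6)) = -96*I*sqrt(2)*(64/7 + 8*sqrt(6))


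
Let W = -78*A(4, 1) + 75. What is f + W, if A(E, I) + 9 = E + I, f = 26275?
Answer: 26662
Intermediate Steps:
A(E, I) = -9 + E + I (A(E, I) = -9 + (E + I) = -9 + E + I)
W = 387 (W = -78*(-9 + 4 + 1) + 75 = -78*(-4) + 75 = 312 + 75 = 387)
f + W = 26275 + 387 = 26662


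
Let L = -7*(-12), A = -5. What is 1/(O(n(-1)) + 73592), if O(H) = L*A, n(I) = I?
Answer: 1/73172 ≈ 1.3666e-5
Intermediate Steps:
L = 84
O(H) = -420 (O(H) = 84*(-5) = -420)
1/(O(n(-1)) + 73592) = 1/(-420 + 73592) = 1/73172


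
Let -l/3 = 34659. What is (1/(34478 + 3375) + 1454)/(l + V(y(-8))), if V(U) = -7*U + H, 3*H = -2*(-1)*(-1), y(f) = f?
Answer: -165114789/11801240545 ≈ -0.013991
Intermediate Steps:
l = -103977 (l = -3*34659 = -103977)
H = -⅔ (H = (-2*(-1)*(-1))/3 = (2*(-1))/3 = (⅓)*(-2) = -⅔ ≈ -0.66667)
V(U) = -⅔ - 7*U (V(U) = -7*U - ⅔ = -⅔ - 7*U)
(1/(34478 + 3375) + 1454)/(l + V(y(-8))) = (1/(34478 + 3375) + 1454)/(-103977 + (-⅔ - 7*(-8))) = (1/37853 + 1454)/(-103977 + (-⅔ + 56)) = (1/37853 + 1454)/(-103977 + 166/3) = 55038263/(37853*(-311765/3)) = (55038263/37853)*(-3/311765) = -165114789/11801240545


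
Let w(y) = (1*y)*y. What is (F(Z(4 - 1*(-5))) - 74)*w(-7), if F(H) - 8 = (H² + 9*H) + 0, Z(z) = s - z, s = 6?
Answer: -4116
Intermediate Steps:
Z(z) = 6 - z
F(H) = 8 + H² + 9*H (F(H) = 8 + ((H² + 9*H) + 0) = 8 + (H² + 9*H) = 8 + H² + 9*H)
w(y) = y² (w(y) = y*y = y²)
(F(Z(4 - 1*(-5))) - 74)*w(-7) = ((8 + (6 - (4 - 1*(-5)))² + 9*(6 - (4 - 1*(-5)))) - 74)*(-7)² = ((8 + (6 - (4 + 5))² + 9*(6 - (4 + 5))) - 74)*49 = ((8 + (6 - 1*9)² + 9*(6 - 1*9)) - 74)*49 = ((8 + (6 - 9)² + 9*(6 - 9)) - 74)*49 = ((8 + (-3)² + 9*(-3)) - 74)*49 = ((8 + 9 - 27) - 74)*49 = (-10 - 74)*49 = -84*49 = -4116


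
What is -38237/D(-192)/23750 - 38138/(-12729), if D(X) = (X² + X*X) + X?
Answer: 7400751946803/2470104880000 ≈ 2.9961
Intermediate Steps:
D(X) = X + 2*X² (D(X) = (X² + X²) + X = 2*X² + X = X + 2*X²)
-38237/D(-192)/23750 - 38138/(-12729) = -38237*(-1/(192*(1 + 2*(-192))))/23750 - 38138/(-12729) = -38237*(-1/(192*(1 - 384)))*(1/23750) - 38138*(-1/12729) = -38237/((-192*(-383)))*(1/23750) + 38138/12729 = -38237/73536*(1/23750) + 38138/12729 = -38237*1/73536*(1/23750) + 38138/12729 = -38237/73536*1/23750 + 38138/12729 = -38237/1746480000 + 38138/12729 = 7400751946803/2470104880000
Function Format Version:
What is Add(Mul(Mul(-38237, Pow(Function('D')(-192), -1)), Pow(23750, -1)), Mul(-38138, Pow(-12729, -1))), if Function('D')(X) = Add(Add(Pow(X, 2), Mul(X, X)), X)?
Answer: Rational(7400751946803, 2470104880000) ≈ 2.9961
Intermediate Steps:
Function('D')(X) = Add(X, Mul(2, Pow(X, 2))) (Function('D')(X) = Add(Add(Pow(X, 2), Pow(X, 2)), X) = Add(Mul(2, Pow(X, 2)), X) = Add(X, Mul(2, Pow(X, 2))))
Add(Mul(Mul(-38237, Pow(Function('D')(-192), -1)), Pow(23750, -1)), Mul(-38138, Pow(-12729, -1))) = Add(Mul(Mul(-38237, Pow(Mul(-192, Add(1, Mul(2, -192))), -1)), Pow(23750, -1)), Mul(-38138, Pow(-12729, -1))) = Add(Mul(Mul(-38237, Pow(Mul(-192, Add(1, -384)), -1)), Rational(1, 23750)), Mul(-38138, Rational(-1, 12729))) = Add(Mul(Mul(-38237, Pow(Mul(-192, -383), -1)), Rational(1, 23750)), Rational(38138, 12729)) = Add(Mul(Mul(-38237, Pow(73536, -1)), Rational(1, 23750)), Rational(38138, 12729)) = Add(Mul(Mul(-38237, Rational(1, 73536)), Rational(1, 23750)), Rational(38138, 12729)) = Add(Mul(Rational(-38237, 73536), Rational(1, 23750)), Rational(38138, 12729)) = Add(Rational(-38237, 1746480000), Rational(38138, 12729)) = Rational(7400751946803, 2470104880000)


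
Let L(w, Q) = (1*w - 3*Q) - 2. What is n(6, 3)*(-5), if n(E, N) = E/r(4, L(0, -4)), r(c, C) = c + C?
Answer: -15/7 ≈ -2.1429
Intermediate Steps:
L(w, Q) = -2 + w - 3*Q (L(w, Q) = (w - 3*Q) - 2 = -2 + w - 3*Q)
r(c, C) = C + c
n(E, N) = E/14 (n(E, N) = E/((-2 + 0 - 3*(-4)) + 4) = E/((-2 + 0 + 12) + 4) = E/(10 + 4) = E/14)
n(6, 3)*(-5) = ((1/14)*6)*(-5) = (3/7)*(-5) = -15/7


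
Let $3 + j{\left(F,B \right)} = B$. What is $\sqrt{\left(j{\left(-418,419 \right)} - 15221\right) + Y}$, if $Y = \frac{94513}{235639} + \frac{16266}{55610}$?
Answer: $\frac{i \sqrt{141572401998720029765}}{97790185} \approx 121.67 i$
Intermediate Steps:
$j{\left(F,B \right)} = -3 + B$
$Y = \frac{67826656}{97790185}$ ($Y = 94513 \cdot \frac{1}{235639} + 16266 \cdot \frac{1}{55610} = \frac{94513}{235639} + \frac{8133}{27805} = \frac{67826656}{97790185} \approx 0.69359$)
$\sqrt{\left(j{\left(-418,419 \right)} - 15221\right) + Y} = \sqrt{\left(\left(-3 + 419\right) - 15221\right) + \frac{67826656}{97790185}} = \sqrt{\left(416 - 15221\right) + \frac{67826656}{97790185}} = \sqrt{-14805 + \frac{67826656}{97790185}} = \sqrt{- \frac{1447715862269}{97790185}} = \frac{i \sqrt{141572401998720029765}}{97790185}$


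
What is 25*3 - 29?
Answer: 46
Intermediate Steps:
25*3 - 29 = 75 - 29 = 46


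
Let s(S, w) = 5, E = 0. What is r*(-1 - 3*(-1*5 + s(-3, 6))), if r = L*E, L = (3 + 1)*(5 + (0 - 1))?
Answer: 0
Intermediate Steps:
L = 16 (L = 4*(5 - 1) = 4*4 = 16)
r = 0 (r = 16*0 = 0)
r*(-1 - 3*(-1*5 + s(-3, 6))) = 0*(-1 - 3*(-1*5 + 5)) = 0*(-1 - 3*(-5 + 5)) = 0*(-1 - 3*0) = 0*(-1 + 0) = 0*(-1) = 0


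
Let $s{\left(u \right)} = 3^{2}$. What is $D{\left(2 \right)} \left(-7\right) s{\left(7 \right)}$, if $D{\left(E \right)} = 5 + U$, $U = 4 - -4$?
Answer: $-819$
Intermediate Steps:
$s{\left(u \right)} = 9$
$U = 8$ ($U = 4 + 4 = 8$)
$D{\left(E \right)} = 13$ ($D{\left(E \right)} = 5 + 8 = 13$)
$D{\left(2 \right)} \left(-7\right) s{\left(7 \right)} = 13 \left(-7\right) 9 = \left(-91\right) 9 = -819$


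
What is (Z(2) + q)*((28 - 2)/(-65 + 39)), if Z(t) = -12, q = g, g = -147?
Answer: 159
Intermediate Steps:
q = -147
(Z(2) + q)*((28 - 2)/(-65 + 39)) = (-12 - 147)*((28 - 2)/(-65 + 39)) = -4134/(-26) = -4134*(-1)/26 = -159*(-1) = 159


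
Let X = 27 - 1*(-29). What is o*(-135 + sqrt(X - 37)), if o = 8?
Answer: -1080 + 8*sqrt(19) ≈ -1045.1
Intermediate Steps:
X = 56 (X = 27 + 29 = 56)
o*(-135 + sqrt(X - 37)) = 8*(-135 + sqrt(56 - 37)) = 8*(-135 + sqrt(19)) = -1080 + 8*sqrt(19)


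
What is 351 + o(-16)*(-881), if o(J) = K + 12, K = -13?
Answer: 1232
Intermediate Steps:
o(J) = -1 (o(J) = -13 + 12 = -1)
351 + o(-16)*(-881) = 351 - 1*(-881) = 351 + 881 = 1232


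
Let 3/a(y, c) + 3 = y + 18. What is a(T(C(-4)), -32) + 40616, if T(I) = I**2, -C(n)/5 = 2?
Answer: 4670843/115 ≈ 40616.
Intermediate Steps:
C(n) = -10 (C(n) = -5*2 = -10)
a(y, c) = 3/(15 + y) (a(y, c) = 3/(-3 + (y + 18)) = 3/(-3 + (18 + y)) = 3/(15 + y))
a(T(C(-4)), -32) + 40616 = 3/(15 + (-10)**2) + 40616 = 3/(15 + 100) + 40616 = 3/115 + 40616 = 4670843/115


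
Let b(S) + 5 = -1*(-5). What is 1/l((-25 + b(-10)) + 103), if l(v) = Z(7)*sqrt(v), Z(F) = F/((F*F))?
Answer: 7*sqrt(78)/78 ≈ 0.79259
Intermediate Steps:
Z(F) = 1/F (Z(F) = F/(F**2) = F/F**2 = 1/F)
b(S) = 0 (b(S) = -5 - 1*(-5) = -5 + 5 = 0)
l(v) = sqrt(v)/7
1/l((-25 + b(-10)) + 103) = 1/(sqrt((-25 + 0) + 103)/7) = 1/(sqrt(-25 + 103)/7) = 1/(sqrt(78)/7) = 7*sqrt(78)/78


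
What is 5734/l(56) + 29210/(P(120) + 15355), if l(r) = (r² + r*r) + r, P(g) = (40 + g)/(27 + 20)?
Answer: 1282658059/456783516 ≈ 2.8080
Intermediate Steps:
P(g) = 40/47 + g/47 (P(g) = (40 + g)/47 = (40 + g)*(1/47) = 40/47 + g/47)
l(r) = r + 2*r² (l(r) = (r² + r²) + r = 2*r² + r = r + 2*r²)
5734/l(56) + 29210/(P(120) + 15355) = 5734/((56*(1 + 2*56))) + 29210/((40/47 + (1/47)*120) + 15355) = 5734/((56*(1 + 112))) + 29210/((40/47 + 120/47) + 15355) = 5734/((56*113)) + 29210/(160/47 + 15355) = 5734/6328 + 29210/(721845/47) = 5734*(1/6328) + 29210*(47/721845) = 2867/3164 + 274574/144369 = 1282658059/456783516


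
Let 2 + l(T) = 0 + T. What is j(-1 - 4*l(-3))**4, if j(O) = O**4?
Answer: 288441413567621167681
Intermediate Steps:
l(T) = -2 + T (l(T) = -2 + (0 + T) = -2 + T)
j(-1 - 4*l(-3))**4 = ((-1 - 4*(-2 - 3))**4)**4 = ((-1 - 4*(-5))**4)**4 = ((-1 + 20)**4)**4 = (19**4)**4 = 130321**4 = 288441413567621167681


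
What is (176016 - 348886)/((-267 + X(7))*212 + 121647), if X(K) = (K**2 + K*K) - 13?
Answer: -172870/83063 ≈ -2.0812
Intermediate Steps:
X(K) = -13 + 2*K**2 (X(K) = (K**2 + K**2) - 13 = 2*K**2 - 13 = -13 + 2*K**2)
(176016 - 348886)/((-267 + X(7))*212 + 121647) = (176016 - 348886)/((-267 + (-13 + 2*7**2))*212 + 121647) = -172870/((-267 + (-13 + 2*49))*212 + 121647) = -172870/((-267 + (-13 + 98))*212 + 121647) = -172870/((-267 + 85)*212 + 121647) = -172870/(-182*212 + 121647) = -172870/(-38584 + 121647) = -172870/83063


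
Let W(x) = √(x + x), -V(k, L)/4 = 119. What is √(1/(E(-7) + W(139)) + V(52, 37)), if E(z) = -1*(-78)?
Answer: √(-37127 - 476*√278)/√(78 + √278) ≈ 21.817*I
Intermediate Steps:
V(k, L) = -476 (V(k, L) = -4*119 = -476)
E(z) = 78
W(x) = √2*√x (W(x) = √(2*x) = √2*√x)
√(1/(E(-7) + W(139)) + V(52, 37)) = √(1/(78 + √2*√139) - 476) = √(1/(78 + √278) - 476) = √(-476 + 1/(78 + √278))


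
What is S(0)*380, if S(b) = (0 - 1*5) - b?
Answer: -1900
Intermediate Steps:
S(b) = -5 - b (S(b) = (0 - 5) - b = -5 - b)
S(0)*380 = (-5 - 1*0)*380 = (-5 + 0)*380 = -5*380 = -1900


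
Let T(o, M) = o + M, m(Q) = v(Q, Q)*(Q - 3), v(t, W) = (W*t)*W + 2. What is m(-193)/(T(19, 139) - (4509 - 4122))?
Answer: -1409054780/229 ≈ -6.1531e+6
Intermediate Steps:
v(t, W) = 2 + t*W**2 (v(t, W) = t*W**2 + 2 = 2 + t*W**2)
m(Q) = (-3 + Q)*(2 + Q**3) (m(Q) = (2 + Q*Q**2)*(Q - 3) = (2 + Q**3)*(-3 + Q) = (-3 + Q)*(2 + Q**3))
T(o, M) = M + o
m(-193)/(T(19, 139) - (4509 - 4122)) = ((-3 - 193)*(2 + (-193)**3))/((139 + 19) - (4509 - 4122)) = (-196*(2 - 7189057))/(158 - 1*387) = (-196*(-7189055))/(158 - 387) = 1409054780/(-229) = 1409054780*(-1/229) = -1409054780/229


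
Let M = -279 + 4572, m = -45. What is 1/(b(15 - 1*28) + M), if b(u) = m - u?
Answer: 1/4261 ≈ 0.00023469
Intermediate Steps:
M = 4293
b(u) = -45 - u
1/(b(15 - 1*28) + M) = 1/((-45 - (15 - 1*28)) + 4293) = 1/((-45 - (15 - 28)) + 4293) = 1/((-45 - 1*(-13)) + 4293) = 1/((-45 + 13) + 4293) = 1/(-32 + 4293) = 1/4261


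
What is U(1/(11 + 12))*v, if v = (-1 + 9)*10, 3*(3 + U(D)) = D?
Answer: -16480/69 ≈ -238.84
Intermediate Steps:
U(D) = -3 + D/3
v = 80 (v = 8*10 = 80)
U(1/(11 + 12))*v = (-3 + 1/(3*(11 + 12)))*80 = (-3 + (1/3)/23)*80 = (-3 + (1/3)*(1/23))*80 = (-3 + 1/69)*80 = -206/69*80 = -16480/69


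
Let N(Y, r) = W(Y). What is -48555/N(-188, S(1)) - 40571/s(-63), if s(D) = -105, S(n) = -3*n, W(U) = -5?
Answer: 1060226/105 ≈ 10097.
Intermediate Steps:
N(Y, r) = -5
-48555/N(-188, S(1)) - 40571/s(-63) = -48555/(-5) - 40571/(-105) = -48555*(-⅕) - 40571*(-1/105) = 9711 + 40571/105 = 1060226/105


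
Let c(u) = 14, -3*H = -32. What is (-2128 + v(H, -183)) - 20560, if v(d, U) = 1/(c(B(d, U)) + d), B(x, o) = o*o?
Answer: -1678909/74 ≈ -22688.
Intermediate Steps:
H = 32/3 (H = -⅓*(-32) = 32/3 ≈ 10.667)
B(x, o) = o²
v(d, U) = 1/(14 + d)
(-2128 + v(H, -183)) - 20560 = (-2128 + 1/(14 + 32/3)) - 20560 = (-2128 + 1/(74/3)) - 20560 = (-2128 + 3/74) - 20560 = -157469/74 - 20560 = -1678909/74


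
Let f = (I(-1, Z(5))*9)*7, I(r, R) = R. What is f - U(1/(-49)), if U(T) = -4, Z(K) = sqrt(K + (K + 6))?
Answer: 256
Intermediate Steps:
Z(K) = sqrt(6 + 2*K) (Z(K) = sqrt(K + (6 + K)) = sqrt(6 + 2*K))
f = 252 (f = (sqrt(6 + 2*5)*9)*7 = (sqrt(6 + 10)*9)*7 = (sqrt(16)*9)*7 = (4*9)*7 = 36*7 = 252)
f - U(1/(-49)) = 252 - 1*(-4) = 252 + 4 = 256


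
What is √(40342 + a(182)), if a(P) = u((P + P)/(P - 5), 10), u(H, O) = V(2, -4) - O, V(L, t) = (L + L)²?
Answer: 2*√10087 ≈ 200.87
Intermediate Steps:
V(L, t) = 4*L² (V(L, t) = (2*L)² = 4*L²)
u(H, O) = 16 - O (u(H, O) = 4*2² - O = 4*4 - O = 16 - O)
a(P) = 6 (a(P) = 16 - 1*10 = 16 - 10 = 6)
√(40342 + a(182)) = √(40342 + 6) = √40348 = 2*√10087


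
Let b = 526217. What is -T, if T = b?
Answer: -526217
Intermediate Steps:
T = 526217
-T = -1*526217 = -526217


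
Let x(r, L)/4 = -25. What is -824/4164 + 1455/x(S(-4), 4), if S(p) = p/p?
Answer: -307051/20820 ≈ -14.748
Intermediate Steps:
S(p) = 1
x(r, L) = -100 (x(r, L) = 4*(-25) = -100)
-824/4164 + 1455/x(S(-4), 4) = -824/4164 + 1455/(-100) = -824*1/4164 + 1455*(-1/100) = -206/1041 - 291/20 = -307051/20820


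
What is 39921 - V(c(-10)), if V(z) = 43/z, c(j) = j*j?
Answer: 3992057/100 ≈ 39921.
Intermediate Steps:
c(j) = j**2
39921 - V(c(-10)) = 39921 - 43/((-10)**2) = 39921 - 43/100 = 3992057/100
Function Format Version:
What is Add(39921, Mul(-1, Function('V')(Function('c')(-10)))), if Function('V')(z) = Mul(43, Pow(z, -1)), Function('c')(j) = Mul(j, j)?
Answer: Rational(3992057, 100) ≈ 39921.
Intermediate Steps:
Function('c')(j) = Pow(j, 2)
Add(39921, Mul(-1, Function('V')(Function('c')(-10)))) = Add(39921, Mul(-1, Mul(43, Pow(Pow(-10, 2), -1)))) = Add(39921, Mul(-1, Mul(43, Pow(100, -1)))) = Add(39921, Mul(-1, Mul(43, Rational(1, 100)))) = Add(39921, Mul(-1, Rational(43, 100))) = Add(39921, Rational(-43, 100)) = Rational(3992057, 100)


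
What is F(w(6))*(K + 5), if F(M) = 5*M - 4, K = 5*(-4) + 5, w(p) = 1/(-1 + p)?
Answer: 30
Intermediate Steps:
K = -15 (K = -20 + 5 = -15)
F(M) = -4 + 5*M
F(w(6))*(K + 5) = (-4 + 5/(-1 + 6))*(-15 + 5) = (-4 + 5/5)*(-10) = (-4 + 5*(⅕))*(-10) = (-4 + 1)*(-10) = -3*(-10) = 30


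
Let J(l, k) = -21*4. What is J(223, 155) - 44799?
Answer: -44883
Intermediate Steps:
J(l, k) = -84
J(223, 155) - 44799 = -84 - 44799 = -44883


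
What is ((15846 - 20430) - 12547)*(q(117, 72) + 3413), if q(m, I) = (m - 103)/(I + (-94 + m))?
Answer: -5554709619/95 ≈ -5.8471e+7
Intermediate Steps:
q(m, I) = (-103 + m)/(-94 + I + m)
((15846 - 20430) - 12547)*(q(117, 72) + 3413) = ((15846 - 20430) - 12547)*((-103 + 117)/(-94 + 72 + 117) + 3413) = (-4584 - 12547)*(14/95 + 3413) = -17131*((1/95)*14 + 3413) = -17131*(14/95 + 3413) = -17131*324249/95 = -5554709619/95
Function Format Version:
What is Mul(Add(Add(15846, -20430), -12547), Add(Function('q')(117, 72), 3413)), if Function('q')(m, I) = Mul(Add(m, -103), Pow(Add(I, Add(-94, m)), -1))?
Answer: Rational(-5554709619, 95) ≈ -5.8471e+7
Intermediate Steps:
Function('q')(m, I) = Mul(Pow(Add(-94, I, m), -1), Add(-103, m)) (Function('q')(m, I) = Mul(Add(-103, m), Pow(Add(-94, I, m), -1)) = Mul(Pow(Add(-94, I, m), -1), Add(-103, m)))
Mul(Add(Add(15846, -20430), -12547), Add(Function('q')(117, 72), 3413)) = Mul(Add(Add(15846, -20430), -12547), Add(Mul(Pow(Add(-94, 72, 117), -1), Add(-103, 117)), 3413)) = Mul(Add(-4584, -12547), Add(Mul(Pow(95, -1), 14), 3413)) = Mul(-17131, Add(Mul(Rational(1, 95), 14), 3413)) = Mul(-17131, Add(Rational(14, 95), 3413)) = Mul(-17131, Rational(324249, 95)) = Rational(-5554709619, 95)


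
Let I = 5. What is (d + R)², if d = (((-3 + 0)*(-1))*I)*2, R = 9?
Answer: 1521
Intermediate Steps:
d = 30 (d = (((-3 + 0)*(-1))*5)*2 = (-3*(-1)*5)*2 = (3*5)*2 = 15*2 = 30)
(d + R)² = (30 + 9)² = 39² = 1521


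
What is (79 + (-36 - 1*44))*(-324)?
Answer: 324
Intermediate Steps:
(79 + (-36 - 1*44))*(-324) = (79 + (-36 - 44))*(-324) = (79 - 80)*(-324) = -1*(-324) = 324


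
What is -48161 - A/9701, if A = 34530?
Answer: -467244391/9701 ≈ -48165.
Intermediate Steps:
-48161 - A/9701 = -48161 - 34530/9701 = -467244391/9701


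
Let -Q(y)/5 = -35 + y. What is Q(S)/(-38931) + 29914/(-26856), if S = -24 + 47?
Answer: -194365549/174255156 ≈ -1.1154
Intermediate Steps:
S = 23
Q(y) = 175 - 5*y (Q(y) = -5*(-35 + y) = 175 - 5*y)
Q(S)/(-38931) + 29914/(-26856) = (175 - 5*23)/(-38931) + 29914/(-26856) = (175 - 115)*(-1/38931) + 29914*(-1/26856) = 60*(-1/38931) - 14957/13428 = -20/12977 - 14957/13428 = -194365549/174255156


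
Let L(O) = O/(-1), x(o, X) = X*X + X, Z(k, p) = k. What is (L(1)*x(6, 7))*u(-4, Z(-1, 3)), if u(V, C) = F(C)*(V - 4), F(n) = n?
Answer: -448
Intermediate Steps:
x(o, X) = X + X**2 (x(o, X) = X**2 + X = X + X**2)
L(O) = -O (L(O) = O*(-1) = -O)
u(V, C) = C*(-4 + V) (u(V, C) = C*(V - 4) = C*(-4 + V))
(L(1)*x(6, 7))*u(-4, Z(-1, 3)) = ((-1*1)*(7*(1 + 7)))*(-(-4 - 4)) = (-7*8)*(-1*(-8)) = -1*56*8 = -56*8 = -448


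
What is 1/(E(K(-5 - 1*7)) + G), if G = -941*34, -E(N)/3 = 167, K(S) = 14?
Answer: -1/32495 ≈ -3.0774e-5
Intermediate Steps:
E(N) = -501 (E(N) = -3*167 = -501)
G = -31994
1/(E(K(-5 - 1*7)) + G) = 1/(-501 - 31994) = 1/(-32495) = -1/32495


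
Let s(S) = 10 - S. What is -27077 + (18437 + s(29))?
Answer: -8659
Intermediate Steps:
-27077 + (18437 + s(29)) = -27077 + (18437 + (10 - 1*29)) = -27077 + (18437 + (10 - 29)) = -27077 + (18437 - 19) = -27077 + 18418 = -8659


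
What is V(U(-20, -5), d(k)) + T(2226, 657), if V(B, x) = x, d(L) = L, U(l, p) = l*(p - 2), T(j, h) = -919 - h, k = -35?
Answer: -1611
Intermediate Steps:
U(l, p) = l*(-2 + p)
V(U(-20, -5), d(k)) + T(2226, 657) = -35 + (-919 - 1*657) = -35 + (-919 - 657) = -35 - 1576 = -1611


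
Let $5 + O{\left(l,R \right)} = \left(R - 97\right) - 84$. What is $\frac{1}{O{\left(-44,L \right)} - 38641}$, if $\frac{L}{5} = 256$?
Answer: $- \frac{1}{37547} \approx -2.6633 \cdot 10^{-5}$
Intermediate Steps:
$L = 1280$ ($L = 5 \cdot 256 = 1280$)
$O{\left(l,R \right)} = -186 + R$ ($O{\left(l,R \right)} = -5 + \left(\left(R - 97\right) - 84\right) = -5 + \left(\left(-97 + R\right) - 84\right) = -5 + \left(-181 + R\right) = -186 + R$)
$\frac{1}{O{\left(-44,L \right)} - 38641} = \frac{1}{\left(-186 + 1280\right) - 38641} = \frac{1}{1094 - 38641} = \frac{1}{-37547} = - \frac{1}{37547}$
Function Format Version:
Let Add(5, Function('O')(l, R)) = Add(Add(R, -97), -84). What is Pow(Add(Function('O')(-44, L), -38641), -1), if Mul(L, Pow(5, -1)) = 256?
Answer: Rational(-1, 37547) ≈ -2.6633e-5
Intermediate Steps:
L = 1280 (L = Mul(5, 256) = 1280)
Function('O')(l, R) = Add(-186, R) (Function('O')(l, R) = Add(-5, Add(Add(R, -97), -84)) = Add(-5, Add(Add(-97, R), -84)) = Add(-5, Add(-181, R)) = Add(-186, R))
Pow(Add(Function('O')(-44, L), -38641), -1) = Pow(Add(Add(-186, 1280), -38641), -1) = Pow(Add(1094, -38641), -1) = Pow(-37547, -1) = Rational(-1, 37547)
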